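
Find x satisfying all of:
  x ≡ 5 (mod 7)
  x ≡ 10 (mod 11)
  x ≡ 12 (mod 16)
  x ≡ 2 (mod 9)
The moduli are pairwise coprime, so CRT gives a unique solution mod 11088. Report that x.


Product of moduli M = 7 · 11 · 16 · 9 = 11088.
Merge one congruence at a time:
  Start: x ≡ 5 (mod 7).
  Combine with x ≡ 10 (mod 11); new modulus lcm = 77.
    Write x = 5 + 7·t and substitute into x ≡ 10 (mod 11): 7·t ≡ 10 − 5 = 5 (mod 11).
    The inverse of 7 mod 11 is 8 (since 7·8 = 56 = 5·11 + 1), so t ≡ 8·5 = 40 ≡ 7 (mod 11).
    Then x = 5 + 7·7 = 54, valid modulo lcm(7, 11) = 77: x ≡ 54 (mod 77).
  Combine with x ≡ 12 (mod 16); new modulus lcm = 1232.
    Write x = 54 + 77·t and substitute into x ≡ 12 (mod 16): 77·t ≡ 12 − 54 = -42 (mod 16).
    Reduce coefficients mod 16: 13·t ≡ 6 (mod 16).
    The inverse of 13 mod 16 is 5 (since 13·5 = 65 = 4·16 + 1), so t ≡ 5·6 = 30 ≡ 14 (mod 16).
    Then x = 54 + 77·14 = 1132, valid modulo lcm(77, 16) = 1232: x ≡ 1132 (mod 1232).
  Combine with x ≡ 2 (mod 9); new modulus lcm = 11088.
    Write x = 1132 + 1232·t and substitute into x ≡ 2 (mod 9): 1232·t ≡ 2 − 1132 = -1130 (mod 9).
    Reduce coefficients mod 9: 8·t ≡ 4 (mod 9).
    The inverse of 8 mod 9 is 8 (since 8·8 = 64 = 7·9 + 1), so t ≡ 8·4 = 32 ≡ 5 (mod 9).
    Then x = 1132 + 1232·5 = 7292, valid modulo lcm(1232, 9) = 11088: x ≡ 7292 (mod 11088).
Verify against each original: 7292 mod 7 = 5, 7292 mod 11 = 10, 7292 mod 16 = 12, 7292 mod 9 = 2.

x ≡ 7292 (mod 11088).


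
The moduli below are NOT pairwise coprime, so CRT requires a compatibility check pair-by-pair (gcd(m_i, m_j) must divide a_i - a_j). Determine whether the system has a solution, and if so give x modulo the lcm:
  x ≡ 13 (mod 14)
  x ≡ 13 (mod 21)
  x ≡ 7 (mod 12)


Moduli 14, 21, 12 are not pairwise coprime, so CRT works modulo lcm(m_i) when all pairwise compatibility conditions hold.
Pairwise compatibility: gcd(m_i, m_j) must divide a_i - a_j for every pair.
Merge one congruence at a time:
  Start: x ≡ 13 (mod 14).
  Combine with x ≡ 13 (mod 21): gcd(14, 21) = 7; 13 - 13 = 0, which IS divisible by 7, so compatible.
    Write x = 13 + 14·t and substitute into x ≡ 13 (mod 21): 14·t ≡ 13 − 13 = 0 (mod 21).
    Divide the congruence (and modulus) by g = 7: 2·t ≡ 0 (mod 3).
    The inverse of 2 mod 3 is 2 (since 2·2 = 4 = 1·3 + 1), so t ≡ 2·0 = 0 ≡ 0 (mod 3).
    Then x = 13 + 14·0 = 13, valid modulo lcm(14, 21) = 42: x ≡ 13 (mod 42).
  Combine with x ≡ 7 (mod 12): gcd(42, 12) = 6; 7 - 13 = -6, which IS divisible by 6, so compatible.
    Write x = 13 + 42·t and substitute into x ≡ 7 (mod 12): 42·t ≡ 7 − 13 = -6 (mod 12).
    Divide the congruence (and modulus) by g = 6: 7·t ≡ -1 (mod 2).
    Reduce coefficients mod 2: 1·t ≡ 1 (mod 2).
    So t ≡ 1 (mod 2).
    Then x = 13 + 42·1 = 55, valid modulo lcm(42, 12) = 84: x ≡ 55 (mod 84).
Verify: 55 mod 14 = 13, 55 mod 21 = 13, 55 mod 12 = 7.

x ≡ 55 (mod 84).


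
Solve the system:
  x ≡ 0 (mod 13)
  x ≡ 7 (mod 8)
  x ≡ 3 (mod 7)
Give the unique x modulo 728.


Moduli 13, 8, 7 are pairwise coprime; by CRT there is a unique solution modulo M = 13 · 8 · 7 = 728.
Solve pairwise, accumulating the modulus:
  Start with x ≡ 0 (mod 13).
  Combine with x ≡ 7 (mod 8): since gcd(13, 8) = 1, we get a unique residue mod 104.
    Write x = 0 + 13·t and substitute into x ≡ 7 (mod 8): 13·t ≡ 7 − 0 = 7 (mod 8).
    Reduce coefficients mod 8: 5·t ≡ 7 (mod 8).
    The inverse of 5 mod 8 is 5 (since 5·5 = 25 = 3·8 + 1), so t ≡ 5·7 = 35 ≡ 3 (mod 8).
    Then x = 0 + 13·3 = 39, valid modulo lcm(13, 8) = 104: x ≡ 39 (mod 104).
  Combine with x ≡ 3 (mod 7): since gcd(104, 7) = 1, we get a unique residue mod 728.
    Write x = 39 + 104·t and substitute into x ≡ 3 (mod 7): 104·t ≡ 3 − 39 = -36 (mod 7).
    Reduce coefficients mod 7: 6·t ≡ 6 (mod 7).
    The inverse of 6 mod 7 is 6 (since 6·6 = 36 = 5·7 + 1), so t ≡ 6·6 = 36 ≡ 1 (mod 7).
    Then x = 39 + 104·1 = 143, valid modulo lcm(104, 7) = 728: x ≡ 143 (mod 728).
Verify: 143 mod 13 = 0 ✓, 143 mod 8 = 7 ✓, 143 mod 7 = 3 ✓.

x ≡ 143 (mod 728).


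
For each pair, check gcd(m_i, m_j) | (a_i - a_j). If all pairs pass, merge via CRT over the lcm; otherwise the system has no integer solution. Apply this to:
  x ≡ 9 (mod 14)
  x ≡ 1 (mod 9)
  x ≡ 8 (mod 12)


Moduli 14, 9, 12 are not pairwise coprime, so CRT works modulo lcm(m_i) when all pairwise compatibility conditions hold.
Pairwise compatibility: gcd(m_i, m_j) must divide a_i - a_j for every pair.
Merge one congruence at a time:
  Start: x ≡ 9 (mod 14).
  Combine with x ≡ 1 (mod 9): gcd(14, 9) = 1; 1 - 9 = -8, which IS divisible by 1, so compatible.
    Write x = 9 + 14·t and substitute into x ≡ 1 (mod 9): 14·t ≡ 1 − 9 = -8 (mod 9).
    Reduce coefficients mod 9: 5·t ≡ 1 (mod 9).
    The inverse of 5 mod 9 is 2 (since 5·2 = 10 = 1·9 + 1), so t ≡ 2·1 = 2 ≡ 2 (mod 9).
    Then x = 9 + 14·2 = 37, valid modulo lcm(14, 9) = 126: x ≡ 37 (mod 126).
  Combine with x ≡ 8 (mod 12): gcd(126, 12) = 6, and 8 - 37 = -29 is NOT divisible by 6.
    ⇒ system is inconsistent (no integer solution).

No solution (the system is inconsistent).


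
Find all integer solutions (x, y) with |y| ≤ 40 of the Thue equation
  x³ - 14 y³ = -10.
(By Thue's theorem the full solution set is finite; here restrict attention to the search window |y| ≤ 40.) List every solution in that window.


The equation is x³ - 14y³ = -10. For fixed y, x³ = 14·y³ − 10, so a solution requires the RHS to be a perfect cube.
Strategy: iterate y from -40 to 40, compute RHS = 14·y³ − 10, and check whether it is a (positive or negative) perfect cube.
Check small values of y:
  y = 0: RHS = -10 is not a perfect cube.
  y = 1: RHS = 4 is not a perfect cube.
  y = -1: RHS = -24 is not a perfect cube.
  y = 2: RHS = 102 is not a perfect cube.
  y = -2: RHS = -122 is not a perfect cube.
  y = 3: RHS = 368 is not a perfect cube.
  y = -3: RHS = -388 is not a perfect cube.
Continuing the search up to |y| = 40 finds no solutions either.
No (x, y) in the scanned range satisfies the equation.

No integer solutions with |y| ≤ 40.


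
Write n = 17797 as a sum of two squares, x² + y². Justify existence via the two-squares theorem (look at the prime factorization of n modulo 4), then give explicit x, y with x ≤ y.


Step 1: Factor n = 17797 = 13 · 37^2.
Step 2: Check the mod-4 condition on each prime factor: 13 ≡ 1 (mod 4), exponent 1; 37 ≡ 1 (mod 4), exponent 2.
All primes ≡ 3 (mod 4) appear to even exponent (or don't appear), so by the two-squares theorem n IS expressible as a sum of two squares.
Step 3: Build a representation. Here n = 13 · 37 · 37 is a product of primes ≡ 1 (mod 4). Each prime p ≡ 1 (mod 4) is itself a sum of two squares; find a² by testing p − a² for a perfect square:
  13: 13 − 1² = 12, 13 − 2² = 9 = 3² ⇒ 13 = 2² + 3².
  37: 37 − 1² = 36 = 6² ⇒ 37 = 1² + 6².
  Combine using the Brahmagupta–Fibonacci identity (a² + b²)(c² + d²) = (ac − bd)² + (ad + bc)² = (ac + bd)² + (ad − bc)²:
  13 · 37 = 481: from (2² + 3²)(1² + 6²), take (2·1 − 3·6, 2·6 + 3·1) = (2 − 18, 12 + 3) = (-16, 15); dropping signs (only squares matter) gives (16, 15); check 16² + 15² = 256 + 225 = 481 ✓.
  481 · 37 = 17797: from (16² + 15²)(1² + 6²), take (16·1 − 15·6, 16·6 + 15·1) = (16 − 90, 96 + 15) = (-74, 111); dropping signs (only squares matter) gives (74, 111); check 74² + 111² = 5476 + 12321 = 17797 ✓.
Step 4: Order so x ≤ y and verify: 74² + 111² = 5476 + 12321 = 17797 = n. ✓

n = 17797 = 74² + 111² (one valid representation with x ≤ y).


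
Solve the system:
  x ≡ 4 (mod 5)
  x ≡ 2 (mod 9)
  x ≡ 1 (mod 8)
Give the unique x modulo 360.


Moduli 5, 9, 8 are pairwise coprime; by CRT there is a unique solution modulo M = 5 · 9 · 8 = 360.
Solve pairwise, accumulating the modulus:
  Start with x ≡ 4 (mod 5).
  Combine with x ≡ 2 (mod 9): since gcd(5, 9) = 1, we get a unique residue mod 45.
    Write x = 4 + 5·t and substitute into x ≡ 2 (mod 9): 5·t ≡ 2 − 4 = -2 (mod 9).
    Reduce coefficients mod 9: 5·t ≡ 7 (mod 9).
    The inverse of 5 mod 9 is 2 (since 5·2 = 10 = 1·9 + 1), so t ≡ 2·7 = 14 ≡ 5 (mod 9).
    Then x = 4 + 5·5 = 29, valid modulo lcm(5, 9) = 45: x ≡ 29 (mod 45).
  Combine with x ≡ 1 (mod 8): since gcd(45, 8) = 1, we get a unique residue mod 360.
    Write x = 29 + 45·t and substitute into x ≡ 1 (mod 8): 45·t ≡ 1 − 29 = -28 (mod 8).
    Reduce coefficients mod 8: 5·t ≡ 4 (mod 8).
    The inverse of 5 mod 8 is 5 (since 5·5 = 25 = 3·8 + 1), so t ≡ 5·4 = 20 ≡ 4 (mod 8).
    Then x = 29 + 45·4 = 209, valid modulo lcm(45, 8) = 360: x ≡ 209 (mod 360).
Verify: 209 mod 5 = 4 ✓, 209 mod 9 = 2 ✓, 209 mod 8 = 1 ✓.

x ≡ 209 (mod 360).


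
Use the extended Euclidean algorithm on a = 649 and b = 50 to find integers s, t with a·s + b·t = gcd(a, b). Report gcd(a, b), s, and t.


Euclidean algorithm on (649, 50) — divide until remainder is 0:
  649 = 12 · 50 + 49
  50 = 1 · 49 + 1
  49 = 49 · 1 + 0
gcd(649, 50) = 1.
Track Bezout coefficients alongside the remainders: start with r₀ = 649 = a·1 + b·0 (s = 1, t = 0) and r₁ = 50 = a·0 + b·1 (s = 0, t = 1); each new remainder r_{k+1} = r_{k-1} − q_k·r_k inherits s_{k+1} = s_{k-1} − q_k·s_k, t_{k+1} = t_{k-1} − q_k·t_k, so r_k = a·s_k + b·t_k at every step:
  q = 12: r = 49, s = 1 − 12·0 = 1, t = 0 − 12·1 = -12  (check: 649·1 + 50·(-12) = 49)
  q = 1: r = 1, s = 0 − 1·1 = -1, t = 1 − 1·(-12) = 13  (check: 649·(-1) + 50·13 = 1)
The row with r = 1 (the gcd) gives the Bezout coefficients s = -1, t = 13.
Result: 649 · (-1) + 50 · (13) = 1.

gcd(649, 50) = 1; s = -1, t = 13 (check: 649·(-1) + 50·13 = 1).


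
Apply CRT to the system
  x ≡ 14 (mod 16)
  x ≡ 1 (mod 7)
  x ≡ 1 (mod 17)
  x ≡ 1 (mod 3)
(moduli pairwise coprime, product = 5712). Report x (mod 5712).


Product of moduli M = 16 · 7 · 17 · 3 = 5712.
Merge one congruence at a time:
  Start: x ≡ 14 (mod 16).
  Combine with x ≡ 1 (mod 7); new modulus lcm = 112.
    Write x = 14 + 16·t and substitute into x ≡ 1 (mod 7): 16·t ≡ 1 − 14 = -13 (mod 7).
    Reduce coefficients mod 7: 2·t ≡ 1 (mod 7).
    The inverse of 2 mod 7 is 4 (since 2·4 = 8 = 1·7 + 1), so t ≡ 4·1 = 4 ≡ 4 (mod 7).
    Then x = 14 + 16·4 = 78, valid modulo lcm(16, 7) = 112: x ≡ 78 (mod 112).
  Combine with x ≡ 1 (mod 17); new modulus lcm = 1904.
    Write x = 78 + 112·t and substitute into x ≡ 1 (mod 17): 112·t ≡ 1 − 78 = -77 (mod 17).
    Reduce coefficients mod 17: 10·t ≡ 8 (mod 17).
    The inverse of 10 mod 17 is 12 (since 10·12 = 120 = 7·17 + 1), so t ≡ 12·8 = 96 ≡ 11 (mod 17).
    Then x = 78 + 112·11 = 1310, valid modulo lcm(112, 17) = 1904: x ≡ 1310 (mod 1904).
  Combine with x ≡ 1 (mod 3); new modulus lcm = 5712.
    Write x = 1310 + 1904·t and substitute into x ≡ 1 (mod 3): 1904·t ≡ 1 − 1310 = -1309 (mod 3).
    Reduce coefficients mod 3: 2·t ≡ 2 (mod 3).
    The inverse of 2 mod 3 is 2 (since 2·2 = 4 = 1·3 + 1), so t ≡ 2·2 = 4 ≡ 1 (mod 3).
    Then x = 1310 + 1904·1 = 3214, valid modulo lcm(1904, 3) = 5712: x ≡ 3214 (mod 5712).
Verify against each original: 3214 mod 16 = 14, 3214 mod 7 = 1, 3214 mod 17 = 1, 3214 mod 3 = 1.

x ≡ 3214 (mod 5712).


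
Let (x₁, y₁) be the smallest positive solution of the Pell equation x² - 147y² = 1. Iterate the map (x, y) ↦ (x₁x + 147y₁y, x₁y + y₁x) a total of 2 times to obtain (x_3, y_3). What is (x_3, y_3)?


Step 1: Find the fundamental solution (x₁, y₁) of x² - 147y² = 1.
  Expand √147 as a continued fraction. a₀ = ⌊√147⌋ = 12; iterate m_{k+1} = d_k·a_k − m_k, d_{k+1} = (147 − m_{k+1}²)/d_k, a_{k+1} = ⌊(a₀ + m_{k+1})/d_{k+1}⌋ (starting m₀ = 0, d₀ = 1), with convergents p_k = a_k·p_{k-1} + p_{k-2}, q_k = a_k·q_{k-1} + q_{k-2} (p₋₁ = 1, q₋₁ = 0):
  k = 0: a₀ = 12; p₀/q₀ = 12/1; p₀² − 147·q₀² = 144 − 147 = -3.
  k = 1: m = 12, d = 3, a = ⌊(12 + 12)/3⌋ = 8; p/q = (8·12 + 1)/(8·1 + 0) = 97/8; p² − 147·q² = 9409 − 9408 = 1.
  The first convergent with p² − 147·q² = 1 gives the fundamental solution (x₁, y₁) = (97, 8).
Step 2: Apply the recurrence (x_{n+1}, y_{n+1}) = (x₁x_n + 147y₁y_n, x₁y_n + y₁x_n) repeatedly.
  From (x_1, y_1) = (97, 8): x_2 = 97·97 + 147·8·8 = 18817; y_2 = 97·8 + 8·97 = 1552.
  From (x_2, y_2) = (18817, 1552): x_3 = 97·18817 + 147·8·1552 = 3650401; y_3 = 97·1552 + 8·18817 = 301080.
Step 3: Verify x_3² - 147·y_3² = 13325427460801 - 13325427460800 = 1 (should be 1). ✓

(x_1, y_1) = (97, 8); (x_3, y_3) = (3650401, 301080).


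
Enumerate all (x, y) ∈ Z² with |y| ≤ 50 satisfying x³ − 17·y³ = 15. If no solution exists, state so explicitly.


The equation is x³ - 17y³ = 15. For fixed y, x³ = 17·y³ + 15, so a solution requires the RHS to be a perfect cube.
Strategy: iterate y from -50 to 50, compute RHS = 17·y³ + 15, and check whether it is a (positive or negative) perfect cube.
Check small values of y:
  y = 0: RHS = 15 is not a perfect cube.
  y = 1: RHS = 32 is not a perfect cube.
  y = -1: RHS = -2 is not a perfect cube.
  y = 2: RHS = 151 is not a perfect cube.
  y = -2: RHS = -121 is not a perfect cube.
  y = 3: RHS = 474 is not a perfect cube.
  y = -3: RHS = -444 is not a perfect cube.
Continuing the search up to |y| = 50 finds no solutions either.
No (x, y) in the scanned range satisfies the equation.

No integer solutions with |y| ≤ 50.


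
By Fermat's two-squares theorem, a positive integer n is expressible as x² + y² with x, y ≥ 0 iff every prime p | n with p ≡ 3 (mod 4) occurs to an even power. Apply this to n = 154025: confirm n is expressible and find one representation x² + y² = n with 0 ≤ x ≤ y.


Step 1: Factor n = 154025 = 5^2 · 61 · 101.
Step 2: Check the mod-4 condition on each prime factor: 5 ≡ 1 (mod 4), exponent 2; 61 ≡ 1 (mod 4), exponent 1; 101 ≡ 1 (mod 4), exponent 1.
All primes ≡ 3 (mod 4) appear to even exponent (or don't appear), so by the two-squares theorem n IS expressible as a sum of two squares.
Step 3: Build a representation. Group n = k² · m with k = 5 and m = 61 · 101 = 6161 (a product of primes ≡ 1 (mod 4)); a representation of m scales to one of n via (k·x)² + (k·y)² = k²(x² + y²). Each prime p ≡ 1 (mod 4) is itself a sum of two squares; find a² by testing p − a² for a perfect square:
  61: 61 − 1² = 60, 61 − 2² = 57, 61 − 3² = 52, 61 − 4² = 45, 61 − 5² = 36 = 6² ⇒ 61 = 5² + 6².
  101: 101 − 1² = 100 = 10² ⇒ 101 = 1² + 10².
  Combine using the Brahmagupta–Fibonacci identity (a² + b²)(c² + d²) = (ac − bd)² + (ad + bc)² = (ac + bd)² + (ad − bc)²:
  61 · 101 = 6161: from (5² + 6²)(1² + 10²), take (5·1 − 6·10, 5·10 + 6·1) = (5 − 60, 50 + 6) = (-55, 56); dropping signs (only squares matter) gives (55, 56); check 55² + 56² = 3025 + 3136 = 6161 ✓.
  Scale by k = 5: (5·55, 5·56) = (275, 280).
Step 4: Order so x ≤ y and verify: 275² + 280² = 75625 + 78400 = 154025 = n. ✓

n = 154025 = 275² + 280² (one valid representation with x ≤ y).


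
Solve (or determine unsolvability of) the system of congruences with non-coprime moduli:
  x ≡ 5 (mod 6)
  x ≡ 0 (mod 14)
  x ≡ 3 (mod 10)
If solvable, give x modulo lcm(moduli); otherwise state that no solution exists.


Moduli 6, 14, 10 are not pairwise coprime, so CRT works modulo lcm(m_i) when all pairwise compatibility conditions hold.
Pairwise compatibility: gcd(m_i, m_j) must divide a_i - a_j for every pair.
Merge one congruence at a time:
  Start: x ≡ 5 (mod 6).
  Combine with x ≡ 0 (mod 14): gcd(6, 14) = 2, and 0 - 5 = -5 is NOT divisible by 2.
    ⇒ system is inconsistent (no integer solution).

No solution (the system is inconsistent).


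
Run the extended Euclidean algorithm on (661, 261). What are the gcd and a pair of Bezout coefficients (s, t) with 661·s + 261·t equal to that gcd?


Euclidean algorithm on (661, 261) — divide until remainder is 0:
  661 = 2 · 261 + 139
  261 = 1 · 139 + 122
  139 = 1 · 122 + 17
  122 = 7 · 17 + 3
  17 = 5 · 3 + 2
  3 = 1 · 2 + 1
  2 = 2 · 1 + 0
gcd(661, 261) = 1.
Track Bezout coefficients alongside the remainders: start with r₀ = 661 = a·1 + b·0 (s = 1, t = 0) and r₁ = 261 = a·0 + b·1 (s = 0, t = 1); each new remainder r_{k+1} = r_{k-1} − q_k·r_k inherits s_{k+1} = s_{k-1} − q_k·s_k, t_{k+1} = t_{k-1} − q_k·t_k, so r_k = a·s_k + b·t_k at every step:
  q = 2: r = 139, s = 1 − 2·0 = 1, t = 0 − 2·1 = -2  (check: 661·1 + 261·(-2) = 139)
  q = 1: r = 122, s = 0 − 1·1 = -1, t = 1 − 1·(-2) = 3  (check: 661·(-1) + 261·3 = 122)
  q = 1: r = 17, s = 1 − 1·(-1) = 2, t = -2 − 1·3 = -5  (check: 661·2 + 261·(-5) = 17)
  q = 7: r = 3, s = -1 − 7·2 = -15, t = 3 − 7·(-5) = 38  (check: 661·(-15) + 261·38 = 3)
  q = 5: r = 2, s = 2 − 5·(-15) = 77, t = -5 − 5·38 = -195  (check: 661·77 + 261·(-195) = 2)
  q = 1: r = 1, s = -15 − 1·77 = -92, t = 38 − 1·(-195) = 233  (check: 661·(-92) + 261·233 = 1)
The row with r = 1 (the gcd) gives the Bezout coefficients s = -92, t = 233.
Result: 661 · (-92) + 261 · (233) = 1.

gcd(661, 261) = 1; s = -92, t = 233 (check: 661·(-92) + 261·233 = 1).


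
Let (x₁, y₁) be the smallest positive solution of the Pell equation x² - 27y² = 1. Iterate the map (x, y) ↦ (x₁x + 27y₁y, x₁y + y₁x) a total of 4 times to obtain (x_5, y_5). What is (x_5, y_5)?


Step 1: Find the fundamental solution (x₁, y₁) of x² - 27y² = 1.
  Expand √27 as a continued fraction. a₀ = ⌊√27⌋ = 5; iterate m_{k+1} = d_k·a_k − m_k, d_{k+1} = (27 − m_{k+1}²)/d_k, a_{k+1} = ⌊(a₀ + m_{k+1})/d_{k+1}⌋ (starting m₀ = 0, d₀ = 1), with convergents p_k = a_k·p_{k-1} + p_{k-2}, q_k = a_k·q_{k-1} + q_{k-2} (p₋₁ = 1, q₋₁ = 0):
  k = 0: a₀ = 5; p₀/q₀ = 5/1; p₀² − 27·q₀² = 25 − 27 = -2.
  k = 1: m = 5, d = 2, a = ⌊(5 + 5)/2⌋ = 5; p/q = (5·5 + 1)/(5·1 + 0) = 26/5; p² − 27·q² = 676 − 675 = 1.
  The first convergent with p² − 27·q² = 1 gives the fundamental solution (x₁, y₁) = (26, 5).
Step 2: Apply the recurrence (x_{n+1}, y_{n+1}) = (x₁x_n + 27y₁y_n, x₁y_n + y₁x_n) repeatedly.
  From (x_1, y_1) = (26, 5): x_2 = 26·26 + 27·5·5 = 1351; y_2 = 26·5 + 5·26 = 260.
  From (x_2, y_2) = (1351, 260): x_3 = 26·1351 + 27·5·260 = 70226; y_3 = 26·260 + 5·1351 = 13515.
  From (x_3, y_3) = (70226, 13515): x_4 = 26·70226 + 27·5·13515 = 3650401; y_4 = 26·13515 + 5·70226 = 702520.
  From (x_4, y_4) = (3650401, 702520): x_5 = 26·3650401 + 27·5·702520 = 189750626; y_5 = 26·702520 + 5·3650401 = 36517525.
Step 3: Verify x_5² - 27·y_5² = 36005300067391876 - 36005300067391875 = 1 (should be 1). ✓

(x_1, y_1) = (26, 5); (x_5, y_5) = (189750626, 36517525).


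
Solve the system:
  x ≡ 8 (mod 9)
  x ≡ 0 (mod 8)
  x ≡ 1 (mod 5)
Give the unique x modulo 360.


Moduli 9, 8, 5 are pairwise coprime; by CRT there is a unique solution modulo M = 9 · 8 · 5 = 360.
Solve pairwise, accumulating the modulus:
  Start with x ≡ 8 (mod 9).
  Combine with x ≡ 0 (mod 8): since gcd(9, 8) = 1, we get a unique residue mod 72.
    Write x = 8 + 9·t and substitute into x ≡ 0 (mod 8): 9·t ≡ 0 − 8 = -8 (mod 8).
    Reduce coefficients mod 8: 1·t ≡ 0 (mod 8).
    So t ≡ 0 (mod 8).
    Then x = 8 + 9·0 = 8, valid modulo lcm(9, 8) = 72: x ≡ 8 (mod 72).
  Combine with x ≡ 1 (mod 5): since gcd(72, 5) = 1, we get a unique residue mod 360.
    Write x = 8 + 72·t and substitute into x ≡ 1 (mod 5): 72·t ≡ 1 − 8 = -7 (mod 5).
    Reduce coefficients mod 5: 2·t ≡ 3 (mod 5).
    The inverse of 2 mod 5 is 3 (since 2·3 = 6 = 1·5 + 1), so t ≡ 3·3 = 9 ≡ 4 (mod 5).
    Then x = 8 + 72·4 = 296, valid modulo lcm(72, 5) = 360: x ≡ 296 (mod 360).
Verify: 296 mod 9 = 8 ✓, 296 mod 8 = 0 ✓, 296 mod 5 = 1 ✓.

x ≡ 296 (mod 360).


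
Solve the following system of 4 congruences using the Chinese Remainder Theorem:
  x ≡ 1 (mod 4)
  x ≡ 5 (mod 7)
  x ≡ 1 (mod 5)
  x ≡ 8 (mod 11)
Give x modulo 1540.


Product of moduli M = 4 · 7 · 5 · 11 = 1540.
Merge one congruence at a time:
  Start: x ≡ 1 (mod 4).
  Combine with x ≡ 5 (mod 7); new modulus lcm = 28.
    Write x = 1 + 4·t and substitute into x ≡ 5 (mod 7): 4·t ≡ 5 − 1 = 4 (mod 7).
    The inverse of 4 mod 7 is 2 (since 4·2 = 8 = 1·7 + 1), so t ≡ 2·4 = 8 ≡ 1 (mod 7).
    Then x = 1 + 4·1 = 5, valid modulo lcm(4, 7) = 28: x ≡ 5 (mod 28).
  Combine with x ≡ 1 (mod 5); new modulus lcm = 140.
    Write x = 5 + 28·t and substitute into x ≡ 1 (mod 5): 28·t ≡ 1 − 5 = -4 (mod 5).
    Reduce coefficients mod 5: 3·t ≡ 1 (mod 5).
    The inverse of 3 mod 5 is 2 (since 3·2 = 6 = 1·5 + 1), so t ≡ 2·1 = 2 ≡ 2 (mod 5).
    Then x = 5 + 28·2 = 61, valid modulo lcm(28, 5) = 140: x ≡ 61 (mod 140).
  Combine with x ≡ 8 (mod 11); new modulus lcm = 1540.
    Write x = 61 + 140·t and substitute into x ≡ 8 (mod 11): 140·t ≡ 8 − 61 = -53 (mod 11).
    Reduce coefficients mod 11: 8·t ≡ 2 (mod 11).
    The inverse of 8 mod 11 is 7 (since 8·7 = 56 = 5·11 + 1), so t ≡ 7·2 = 14 ≡ 3 (mod 11).
    Then x = 61 + 140·3 = 481, valid modulo lcm(140, 11) = 1540: x ≡ 481 (mod 1540).
Verify against each original: 481 mod 4 = 1, 481 mod 7 = 5, 481 mod 5 = 1, 481 mod 11 = 8.

x ≡ 481 (mod 1540).


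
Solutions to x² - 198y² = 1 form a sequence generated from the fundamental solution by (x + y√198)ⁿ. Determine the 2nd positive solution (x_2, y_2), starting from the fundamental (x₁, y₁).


Step 1: Find the fundamental solution (x₁, y₁) of x² - 198y² = 1.
  Expand √198 as a continued fraction. a₀ = ⌊√198⌋ = 14; iterate m_{k+1} = d_k·a_k − m_k, d_{k+1} = (198 − m_{k+1}²)/d_k, a_{k+1} = ⌊(a₀ + m_{k+1})/d_{k+1}⌋ (starting m₀ = 0, d₀ = 1), with convergents p_k = a_k·p_{k-1} + p_{k-2}, q_k = a_k·q_{k-1} + q_{k-2} (p₋₁ = 1, q₋₁ = 0):
  k = 0: a₀ = 14; p₀/q₀ = 14/1; p₀² − 198·q₀² = 196 − 198 = -2.
  k = 1: m = 14, d = 2, a = ⌊(14 + 14)/2⌋ = 14; p/q = (14·14 + 1)/(14·1 + 0) = 197/14; p² − 198·q² = 38809 − 38808 = 1.
  The first convergent with p² − 198·q² = 1 gives the fundamental solution (x₁, y₁) = (197, 14).
Step 2: Apply the recurrence (x_{n+1}, y_{n+1}) = (x₁x_n + 198y₁y_n, x₁y_n + y₁x_n) repeatedly.
  From (x_1, y_1) = (197, 14): x_2 = 197·197 + 198·14·14 = 77617; y_2 = 197·14 + 14·197 = 5516.
Step 3: Verify x_2² - 198·y_2² = 6024398689 - 6024398688 = 1 (should be 1). ✓

(x_1, y_1) = (197, 14); (x_2, y_2) = (77617, 5516).


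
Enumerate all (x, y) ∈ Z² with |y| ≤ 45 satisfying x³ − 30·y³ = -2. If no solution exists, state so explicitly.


The equation is x³ - 30y³ = -2. For fixed y, x³ = 30·y³ − 2, so a solution requires the RHS to be a perfect cube.
Strategy: iterate y from -45 to 45, compute RHS = 30·y³ − 2, and check whether it is a (positive or negative) perfect cube.
Check small values of y:
  y = 0: RHS = -2 is not a perfect cube.
  y = 1: RHS = 28 is not a perfect cube.
  y = -1: RHS = -32 is not a perfect cube.
  y = 2: RHS = 238 is not a perfect cube.
  y = -2: RHS = -242 is not a perfect cube.
  y = 3: RHS = 808 is not a perfect cube.
  y = -3: RHS = -812 is not a perfect cube.
Continuing the search up to |y| = 45 finds no solutions either.
No (x, y) in the scanned range satisfies the equation.

No integer solutions with |y| ≤ 45.


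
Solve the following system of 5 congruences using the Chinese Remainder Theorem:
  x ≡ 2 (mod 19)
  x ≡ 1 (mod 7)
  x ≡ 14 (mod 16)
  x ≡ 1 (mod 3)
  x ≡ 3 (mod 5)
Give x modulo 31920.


Product of moduli M = 19 · 7 · 16 · 3 · 5 = 31920.
Merge one congruence at a time:
  Start: x ≡ 2 (mod 19).
  Combine with x ≡ 1 (mod 7); new modulus lcm = 133.
    Write x = 2 + 19·t and substitute into x ≡ 1 (mod 7): 19·t ≡ 1 − 2 = -1 (mod 7).
    Reduce coefficients mod 7: 5·t ≡ 6 (mod 7).
    The inverse of 5 mod 7 is 3 (since 5·3 = 15 = 2·7 + 1), so t ≡ 3·6 = 18 ≡ 4 (mod 7).
    Then x = 2 + 19·4 = 78, valid modulo lcm(19, 7) = 133: x ≡ 78 (mod 133).
  Combine with x ≡ 14 (mod 16); new modulus lcm = 2128.
    Write x = 78 + 133·t and substitute into x ≡ 14 (mod 16): 133·t ≡ 14 − 78 = -64 (mod 16).
    Reduce coefficients mod 16: 5·t ≡ 0 (mod 16).
    The inverse of 5 mod 16 is 13 (since 5·13 = 65 = 4·16 + 1), so t ≡ 13·0 = 0 ≡ 0 (mod 16).
    Then x = 78 + 133·0 = 78, valid modulo lcm(133, 16) = 2128: x ≡ 78 (mod 2128).
  Combine with x ≡ 1 (mod 3); new modulus lcm = 6384.
    Write x = 78 + 2128·t and substitute into x ≡ 1 (mod 3): 2128·t ≡ 1 − 78 = -77 (mod 3).
    Reduce coefficients mod 3: 1·t ≡ 1 (mod 3).
    So t ≡ 1 (mod 3).
    Then x = 78 + 2128·1 = 2206, valid modulo lcm(2128, 3) = 6384: x ≡ 2206 (mod 6384).
  Combine with x ≡ 3 (mod 5); new modulus lcm = 31920.
    Write x = 2206 + 6384·t and substitute into x ≡ 3 (mod 5): 6384·t ≡ 3 − 2206 = -2203 (mod 5).
    Reduce coefficients mod 5: 4·t ≡ 2 (mod 5).
    The inverse of 4 mod 5 is 4 (since 4·4 = 16 = 3·5 + 1), so t ≡ 4·2 = 8 ≡ 3 (mod 5).
    Then x = 2206 + 6384·3 = 21358, valid modulo lcm(6384, 5) = 31920: x ≡ 21358 (mod 31920).
Verify against each original: 21358 mod 19 = 2, 21358 mod 7 = 1, 21358 mod 16 = 14, 21358 mod 3 = 1, 21358 mod 5 = 3.

x ≡ 21358 (mod 31920).


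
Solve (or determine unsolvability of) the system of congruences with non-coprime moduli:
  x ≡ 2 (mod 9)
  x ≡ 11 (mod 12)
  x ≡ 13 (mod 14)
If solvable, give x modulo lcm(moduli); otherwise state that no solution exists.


Moduli 9, 12, 14 are not pairwise coprime, so CRT works modulo lcm(m_i) when all pairwise compatibility conditions hold.
Pairwise compatibility: gcd(m_i, m_j) must divide a_i - a_j for every pair.
Merge one congruence at a time:
  Start: x ≡ 2 (mod 9).
  Combine with x ≡ 11 (mod 12): gcd(9, 12) = 3; 11 - 2 = 9, which IS divisible by 3, so compatible.
    Write x = 2 + 9·t and substitute into x ≡ 11 (mod 12): 9·t ≡ 11 − 2 = 9 (mod 12).
    Divide the congruence (and modulus) by g = 3: 3·t ≡ 3 (mod 4).
    The inverse of 3 mod 4 is 3 (since 3·3 = 9 = 2·4 + 1), so t ≡ 3·3 = 9 ≡ 1 (mod 4).
    Then x = 2 + 9·1 = 11, valid modulo lcm(9, 12) = 36: x ≡ 11 (mod 36).
  Combine with x ≡ 13 (mod 14): gcd(36, 14) = 2; 13 - 11 = 2, which IS divisible by 2, so compatible.
    Write x = 11 + 36·t and substitute into x ≡ 13 (mod 14): 36·t ≡ 13 − 11 = 2 (mod 14).
    Divide the congruence (and modulus) by g = 2: 18·t ≡ 1 (mod 7).
    Reduce coefficients mod 7: 4·t ≡ 1 (mod 7).
    The inverse of 4 mod 7 is 2 (since 4·2 = 8 = 1·7 + 1), so t ≡ 2·1 = 2 ≡ 2 (mod 7).
    Then x = 11 + 36·2 = 83, valid modulo lcm(36, 14) = 252: x ≡ 83 (mod 252).
Verify: 83 mod 9 = 2, 83 mod 12 = 11, 83 mod 14 = 13.

x ≡ 83 (mod 252).


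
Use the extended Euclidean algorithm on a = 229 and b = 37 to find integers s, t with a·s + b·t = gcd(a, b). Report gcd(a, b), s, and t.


Euclidean algorithm on (229, 37) — divide until remainder is 0:
  229 = 6 · 37 + 7
  37 = 5 · 7 + 2
  7 = 3 · 2 + 1
  2 = 2 · 1 + 0
gcd(229, 37) = 1.
Track Bezout coefficients alongside the remainders: start with r₀ = 229 = a·1 + b·0 (s = 1, t = 0) and r₁ = 37 = a·0 + b·1 (s = 0, t = 1); each new remainder r_{k+1} = r_{k-1} − q_k·r_k inherits s_{k+1} = s_{k-1} − q_k·s_k, t_{k+1} = t_{k-1} − q_k·t_k, so r_k = a·s_k + b·t_k at every step:
  q = 6: r = 7, s = 1 − 6·0 = 1, t = 0 − 6·1 = -6  (check: 229·1 + 37·(-6) = 7)
  q = 5: r = 2, s = 0 − 5·1 = -5, t = 1 − 5·(-6) = 31  (check: 229·(-5) + 37·31 = 2)
  q = 3: r = 1, s = 1 − 3·(-5) = 16, t = -6 − 3·31 = -99  (check: 229·16 + 37·(-99) = 1)
The row with r = 1 (the gcd) gives the Bezout coefficients s = 16, t = -99.
Result: 229 · (16) + 37 · (-99) = 1.

gcd(229, 37) = 1; s = 16, t = -99 (check: 229·16 + 37·(-99) = 1).


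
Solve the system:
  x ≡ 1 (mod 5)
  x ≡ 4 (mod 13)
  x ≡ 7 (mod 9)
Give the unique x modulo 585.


Moduli 5, 13, 9 are pairwise coprime; by CRT there is a unique solution modulo M = 5 · 13 · 9 = 585.
Solve pairwise, accumulating the modulus:
  Start with x ≡ 1 (mod 5).
  Combine with x ≡ 4 (mod 13): since gcd(5, 13) = 1, we get a unique residue mod 65.
    Write x = 1 + 5·t and substitute into x ≡ 4 (mod 13): 5·t ≡ 4 − 1 = 3 (mod 13).
    The inverse of 5 mod 13 is 8 (since 5·8 = 40 = 3·13 + 1), so t ≡ 8·3 = 24 ≡ 11 (mod 13).
    Then x = 1 + 5·11 = 56, valid modulo lcm(5, 13) = 65: x ≡ 56 (mod 65).
  Combine with x ≡ 7 (mod 9): since gcd(65, 9) = 1, we get a unique residue mod 585.
    Write x = 56 + 65·t and substitute into x ≡ 7 (mod 9): 65·t ≡ 7 − 56 = -49 (mod 9).
    Reduce coefficients mod 9: 2·t ≡ 5 (mod 9).
    The inverse of 2 mod 9 is 5 (since 2·5 = 10 = 1·9 + 1), so t ≡ 5·5 = 25 ≡ 7 (mod 9).
    Then x = 56 + 65·7 = 511, valid modulo lcm(65, 9) = 585: x ≡ 511 (mod 585).
Verify: 511 mod 5 = 1 ✓, 511 mod 13 = 4 ✓, 511 mod 9 = 7 ✓.

x ≡ 511 (mod 585).


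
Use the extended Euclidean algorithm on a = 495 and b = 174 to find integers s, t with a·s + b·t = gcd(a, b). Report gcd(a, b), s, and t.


Euclidean algorithm on (495, 174) — divide until remainder is 0:
  495 = 2 · 174 + 147
  174 = 1 · 147 + 27
  147 = 5 · 27 + 12
  27 = 2 · 12 + 3
  12 = 4 · 3 + 0
gcd(495, 174) = 3.
Track Bezout coefficients alongside the remainders: start with r₀ = 495 = a·1 + b·0 (s = 1, t = 0) and r₁ = 174 = a·0 + b·1 (s = 0, t = 1); each new remainder r_{k+1} = r_{k-1} − q_k·r_k inherits s_{k+1} = s_{k-1} − q_k·s_k, t_{k+1} = t_{k-1} − q_k·t_k, so r_k = a·s_k + b·t_k at every step:
  q = 2: r = 147, s = 1 − 2·0 = 1, t = 0 − 2·1 = -2  (check: 495·1 + 174·(-2) = 147)
  q = 1: r = 27, s = 0 − 1·1 = -1, t = 1 − 1·(-2) = 3  (check: 495·(-1) + 174·3 = 27)
  q = 5: r = 12, s = 1 − 5·(-1) = 6, t = -2 − 5·3 = -17  (check: 495·6 + 174·(-17) = 12)
  q = 2: r = 3, s = -1 − 2·6 = -13, t = 3 − 2·(-17) = 37  (check: 495·(-13) + 174·37 = 3)
The row with r = 3 (the gcd) gives the Bezout coefficients s = -13, t = 37.
Result: 495 · (-13) + 174 · (37) = 3.

gcd(495, 174) = 3; s = -13, t = 37 (check: 495·(-13) + 174·37 = 3).


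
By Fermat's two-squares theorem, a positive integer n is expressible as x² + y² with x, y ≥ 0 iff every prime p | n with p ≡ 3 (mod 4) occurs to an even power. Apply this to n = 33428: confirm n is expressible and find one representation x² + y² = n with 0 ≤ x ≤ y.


Step 1: Factor n = 33428 = 2^2 · 61 · 137.
Step 2: Check the mod-4 condition on each prime factor: 2 = 2 (special); 61 ≡ 1 (mod 4), exponent 1; 137 ≡ 1 (mod 4), exponent 1.
All primes ≡ 3 (mod 4) appear to even exponent (or don't appear), so by the two-squares theorem n IS expressible as a sum of two squares.
Step 3: Build a representation. Group n = k² · m with k = 2 and m = 61 · 137 = 8357 (a product of primes ≡ 1 (mod 4)); a representation of m scales to one of n via (k·x)² + (k·y)² = k²(x² + y²). Each prime p ≡ 1 (mod 4) is itself a sum of two squares; find a² by testing p − a² for a perfect square:
  61: 61 − 1² = 60, 61 − 2² = 57, 61 − 3² = 52, 61 − 4² = 45, 61 − 5² = 36 = 6² ⇒ 61 = 5² + 6².
  137: 137 − 1² = 136, 137 − 2² = 133, 137 − 3² = 128, 137 − 4² = 121 = 11² ⇒ 137 = 4² + 11².
  Combine using the Brahmagupta–Fibonacci identity (a² + b²)(c² + d²) = (ac − bd)² + (ad + bc)² = (ac + bd)² + (ad − bc)²:
  61 · 137 = 8357: from (5² + 6²)(4² + 11²), take (5·4 − 6·11, 5·11 + 6·4) = (20 − 66, 55 + 24) = (-46, 79); dropping signs (only squares matter) gives (46, 79); check 46² + 79² = 2116 + 6241 = 8357 ✓.
  Scale by k = 2: (2·46, 2·79) = (92, 158).
Step 4: Order so x ≤ y and verify: 92² + 158² = 8464 + 24964 = 33428 = n. ✓

n = 33428 = 92² + 158² (one valid representation with x ≤ y).


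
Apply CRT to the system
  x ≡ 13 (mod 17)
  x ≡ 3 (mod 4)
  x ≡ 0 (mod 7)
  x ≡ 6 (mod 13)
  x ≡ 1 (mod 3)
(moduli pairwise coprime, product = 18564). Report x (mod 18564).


Product of moduli M = 17 · 4 · 7 · 13 · 3 = 18564.
Merge one congruence at a time:
  Start: x ≡ 13 (mod 17).
  Combine with x ≡ 3 (mod 4); new modulus lcm = 68.
    Write x = 13 + 17·t and substitute into x ≡ 3 (mod 4): 17·t ≡ 3 − 13 = -10 (mod 4).
    Reduce coefficients mod 4: 1·t ≡ 2 (mod 4).
    So t ≡ 2 (mod 4).
    Then x = 13 + 17·2 = 47, valid modulo lcm(17, 4) = 68: x ≡ 47 (mod 68).
  Combine with x ≡ 0 (mod 7); new modulus lcm = 476.
    Write x = 47 + 68·t and substitute into x ≡ 0 (mod 7): 68·t ≡ 0 − 47 = -47 (mod 7).
    Reduce coefficients mod 7: 5·t ≡ 2 (mod 7).
    The inverse of 5 mod 7 is 3 (since 5·3 = 15 = 2·7 + 1), so t ≡ 3·2 = 6 ≡ 6 (mod 7).
    Then x = 47 + 68·6 = 455, valid modulo lcm(68, 7) = 476: x ≡ 455 (mod 476).
  Combine with x ≡ 6 (mod 13); new modulus lcm = 6188.
    Write x = 455 + 476·t and substitute into x ≡ 6 (mod 13): 476·t ≡ 6 − 455 = -449 (mod 13).
    Reduce coefficients mod 13: 8·t ≡ 6 (mod 13).
    The inverse of 8 mod 13 is 5 (since 8·5 = 40 = 3·13 + 1), so t ≡ 5·6 = 30 ≡ 4 (mod 13).
    Then x = 455 + 476·4 = 2359, valid modulo lcm(476, 13) = 6188: x ≡ 2359 (mod 6188).
  Combine with x ≡ 1 (mod 3); new modulus lcm = 18564.
    Write x = 2359 + 6188·t and substitute into x ≡ 1 (mod 3): 6188·t ≡ 1 − 2359 = -2358 (mod 3).
    Reduce coefficients mod 3: 2·t ≡ 0 (mod 3).
    The inverse of 2 mod 3 is 2 (since 2·2 = 4 = 1·3 + 1), so t ≡ 2·0 = 0 ≡ 0 (mod 3).
    Then x = 2359 + 6188·0 = 2359, valid modulo lcm(6188, 3) = 18564: x ≡ 2359 (mod 18564).
Verify against each original: 2359 mod 17 = 13, 2359 mod 4 = 3, 2359 mod 7 = 0, 2359 mod 13 = 6, 2359 mod 3 = 1.

x ≡ 2359 (mod 18564).


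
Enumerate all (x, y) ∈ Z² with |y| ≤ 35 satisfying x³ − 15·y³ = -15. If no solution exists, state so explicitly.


The equation is x³ - 15y³ = -15. For fixed y, x³ = 15·y³ − 15, so a solution requires the RHS to be a perfect cube.
Strategy: iterate y from -35 to 35, compute RHS = 15·y³ − 15, and check whether it is a (positive or negative) perfect cube.
Check small values of y:
  y = 0: RHS = -15 is not a perfect cube.
  y = 1: RHS = 0 = (0)³ ⇒ x = 0 works.
  y = -1: RHS = -30 is not a perfect cube.
  y = 2: RHS = 105 is not a perfect cube.
  y = -2: RHS = -135 is not a perfect cube.
  y = 3: RHS = 390 is not a perfect cube.
  y = -3: RHS = -420 is not a perfect cube.
Continuing the search up to |y| = 35 finds no further solutions beyond those listed.
Collected solutions: (0, 1).

Solutions (with |y| ≤ 35): (0, 1).


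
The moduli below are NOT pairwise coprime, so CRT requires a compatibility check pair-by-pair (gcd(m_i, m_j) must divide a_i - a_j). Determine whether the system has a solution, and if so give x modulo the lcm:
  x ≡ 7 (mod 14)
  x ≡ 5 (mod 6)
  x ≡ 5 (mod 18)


Moduli 14, 6, 18 are not pairwise coprime, so CRT works modulo lcm(m_i) when all pairwise compatibility conditions hold.
Pairwise compatibility: gcd(m_i, m_j) must divide a_i - a_j for every pair.
Merge one congruence at a time:
  Start: x ≡ 7 (mod 14).
  Combine with x ≡ 5 (mod 6): gcd(14, 6) = 2; 5 - 7 = -2, which IS divisible by 2, so compatible.
    Write x = 7 + 14·t and substitute into x ≡ 5 (mod 6): 14·t ≡ 5 − 7 = -2 (mod 6).
    Divide the congruence (and modulus) by g = 2: 7·t ≡ -1 (mod 3).
    Reduce coefficients mod 3: 1·t ≡ 2 (mod 3).
    So t ≡ 2 (mod 3).
    Then x = 7 + 14·2 = 35, valid modulo lcm(14, 6) = 42: x ≡ 35 (mod 42).
  Combine with x ≡ 5 (mod 18): gcd(42, 18) = 6; 5 - 35 = -30, which IS divisible by 6, so compatible.
    Write x = 35 + 42·t and substitute into x ≡ 5 (mod 18): 42·t ≡ 5 − 35 = -30 (mod 18).
    Divide the congruence (and modulus) by g = 6: 7·t ≡ -5 (mod 3).
    Reduce coefficients mod 3: 1·t ≡ 1 (mod 3).
    So t ≡ 1 (mod 3).
    Then x = 35 + 42·1 = 77, valid modulo lcm(42, 18) = 126: x ≡ 77 (mod 126).
Verify: 77 mod 14 = 7, 77 mod 6 = 5, 77 mod 18 = 5.

x ≡ 77 (mod 126).


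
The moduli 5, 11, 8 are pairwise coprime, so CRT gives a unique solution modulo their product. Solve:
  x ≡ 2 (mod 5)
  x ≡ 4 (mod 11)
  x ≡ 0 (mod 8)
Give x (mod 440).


Moduli 5, 11, 8 are pairwise coprime; by CRT there is a unique solution modulo M = 5 · 11 · 8 = 440.
Solve pairwise, accumulating the modulus:
  Start with x ≡ 2 (mod 5).
  Combine with x ≡ 4 (mod 11): since gcd(5, 11) = 1, we get a unique residue mod 55.
    Write x = 2 + 5·t and substitute into x ≡ 4 (mod 11): 5·t ≡ 4 − 2 = 2 (mod 11).
    The inverse of 5 mod 11 is 9 (since 5·9 = 45 = 4·11 + 1), so t ≡ 9·2 = 18 ≡ 7 (mod 11).
    Then x = 2 + 5·7 = 37, valid modulo lcm(5, 11) = 55: x ≡ 37 (mod 55).
  Combine with x ≡ 0 (mod 8): since gcd(55, 8) = 1, we get a unique residue mod 440.
    Write x = 37 + 55·t and substitute into x ≡ 0 (mod 8): 55·t ≡ 0 − 37 = -37 (mod 8).
    Reduce coefficients mod 8: 7·t ≡ 3 (mod 8).
    The inverse of 7 mod 8 is 7 (since 7·7 = 49 = 6·8 + 1), so t ≡ 7·3 = 21 ≡ 5 (mod 8).
    Then x = 37 + 55·5 = 312, valid modulo lcm(55, 8) = 440: x ≡ 312 (mod 440).
Verify: 312 mod 5 = 2 ✓, 312 mod 11 = 4 ✓, 312 mod 8 = 0 ✓.

x ≡ 312 (mod 440).


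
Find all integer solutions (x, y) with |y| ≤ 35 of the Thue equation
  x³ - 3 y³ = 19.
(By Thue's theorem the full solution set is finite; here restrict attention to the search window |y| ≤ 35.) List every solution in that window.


The equation is x³ - 3y³ = 19. For fixed y, x³ = 3·y³ + 19, so a solution requires the RHS to be a perfect cube.
Strategy: iterate y from -35 to 35, compute RHS = 3·y³ + 19, and check whether it is a (positive or negative) perfect cube.
Check small values of y:
  y = 0: RHS = 19 is not a perfect cube.
  y = 1: RHS = 22 is not a perfect cube.
  y = -1: RHS = 16 is not a perfect cube.
  y = 2: RHS = 43 is not a perfect cube.
  y = -2: RHS = -5 is not a perfect cube.
  y = 3: RHS = 100 is not a perfect cube.
  y = -3: RHS = -62 is not a perfect cube.
Continuing the search up to |y| = 35 finds no solutions either.
No (x, y) in the scanned range satisfies the equation.

No integer solutions with |y| ≤ 35.


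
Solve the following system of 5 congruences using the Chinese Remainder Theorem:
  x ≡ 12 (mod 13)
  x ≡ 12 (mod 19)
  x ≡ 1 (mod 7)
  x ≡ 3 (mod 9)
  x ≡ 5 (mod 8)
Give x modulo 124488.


Product of moduli M = 13 · 19 · 7 · 9 · 8 = 124488.
Merge one congruence at a time:
  Start: x ≡ 12 (mod 13).
  Combine with x ≡ 12 (mod 19); new modulus lcm = 247.
    Write x = 12 + 13·t and substitute into x ≡ 12 (mod 19): 13·t ≡ 12 − 12 = 0 (mod 19).
    The inverse of 13 mod 19 is 3 (since 13·3 = 39 = 2·19 + 1), so t ≡ 3·0 = 0 ≡ 0 (mod 19).
    Then x = 12 + 13·0 = 12, valid modulo lcm(13, 19) = 247: x ≡ 12 (mod 247).
  Combine with x ≡ 1 (mod 7); new modulus lcm = 1729.
    Write x = 12 + 247·t and substitute into x ≡ 1 (mod 7): 247·t ≡ 1 − 12 = -11 (mod 7).
    Reduce coefficients mod 7: 2·t ≡ 3 (mod 7).
    The inverse of 2 mod 7 is 4 (since 2·4 = 8 = 1·7 + 1), so t ≡ 4·3 = 12 ≡ 5 (mod 7).
    Then x = 12 + 247·5 = 1247, valid modulo lcm(247, 7) = 1729: x ≡ 1247 (mod 1729).
  Combine with x ≡ 3 (mod 9); new modulus lcm = 15561.
    Write x = 1247 + 1729·t and substitute into x ≡ 3 (mod 9): 1729·t ≡ 3 − 1247 = -1244 (mod 9).
    Reduce coefficients mod 9: 1·t ≡ 7 (mod 9).
    So t ≡ 7 (mod 9).
    Then x = 1247 + 1729·7 = 13350, valid modulo lcm(1729, 9) = 15561: x ≡ 13350 (mod 15561).
  Combine with x ≡ 5 (mod 8); new modulus lcm = 124488.
    Write x = 13350 + 15561·t and substitute into x ≡ 5 (mod 8): 15561·t ≡ 5 − 13350 = -13345 (mod 8).
    Reduce coefficients mod 8: 1·t ≡ 7 (mod 8).
    So t ≡ 7 (mod 8).
    Then x = 13350 + 15561·7 = 122277, valid modulo lcm(15561, 8) = 124488: x ≡ 122277 (mod 124488).
Verify against each original: 122277 mod 13 = 12, 122277 mod 19 = 12, 122277 mod 7 = 1, 122277 mod 9 = 3, 122277 mod 8 = 5.

x ≡ 122277 (mod 124488).
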